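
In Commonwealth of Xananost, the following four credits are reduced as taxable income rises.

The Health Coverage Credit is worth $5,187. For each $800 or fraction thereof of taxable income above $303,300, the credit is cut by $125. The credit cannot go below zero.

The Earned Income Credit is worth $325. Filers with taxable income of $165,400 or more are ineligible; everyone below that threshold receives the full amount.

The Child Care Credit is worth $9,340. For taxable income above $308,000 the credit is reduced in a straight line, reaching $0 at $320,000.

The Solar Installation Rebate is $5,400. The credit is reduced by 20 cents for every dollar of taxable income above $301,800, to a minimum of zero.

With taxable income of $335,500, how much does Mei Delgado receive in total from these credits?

Health Coverage Credit: income exceeds $303,300 by $32,200, which is 41 full-or-partial $800 increments; reduction = 41 × $125 = $5,125, leaving $62.
Earned Income Credit: $335,500 meets or exceeds the $165,400 cutoff, so the credit is $0.
Child Care Credit: $335,500 is at or above $320,000, so the credit is $0.
Solar Installation Rebate: 20% of the $33,700 excess over $301,800 is $6,740 ≥ base, so the credit is $0.
Total: $62 + $0 + $0 + $0 = $62.

$62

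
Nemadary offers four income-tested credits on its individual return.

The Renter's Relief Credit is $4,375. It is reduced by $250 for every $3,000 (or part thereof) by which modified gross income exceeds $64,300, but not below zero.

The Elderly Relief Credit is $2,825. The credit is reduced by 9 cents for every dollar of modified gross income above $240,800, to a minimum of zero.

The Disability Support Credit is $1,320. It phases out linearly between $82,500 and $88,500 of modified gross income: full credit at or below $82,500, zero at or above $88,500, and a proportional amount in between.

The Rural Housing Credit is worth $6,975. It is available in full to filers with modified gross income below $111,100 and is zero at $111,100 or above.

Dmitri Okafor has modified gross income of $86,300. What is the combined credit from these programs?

$12,659

Renter's Relief Credit: income exceeds $64,300 by $22,000, which is 8 full-or-partial $3,000 increments; reduction = 8 × $250 = $2,000, leaving $2,375.
Elderly Relief Credit: $86,300 is at or below the $240,800 threshold, so the full $2,825 applies.
Disability Support Credit: $86,300 is $3,800 into a $6,000 phase-out range, leaving 2,200/6,000 of the credit: $1,320 × 2,200/6,000 = $484.
Rural Housing Credit: $86,300 is below the $111,100 cutoff, so the full $6,975 applies.
Total: $2,375 + $2,825 + $484 + $6,975 = $12,659.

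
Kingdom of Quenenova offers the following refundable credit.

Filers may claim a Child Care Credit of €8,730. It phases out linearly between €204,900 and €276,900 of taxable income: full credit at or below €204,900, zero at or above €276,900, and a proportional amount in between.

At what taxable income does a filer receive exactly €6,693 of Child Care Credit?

€221,700

€6,693 is 6,693/8,730 of the full €8,730, so 2,037/8,730 of the €72,000 range has been used: income = €204,900 + €72,000 × 2,037/8,730 = €221,700.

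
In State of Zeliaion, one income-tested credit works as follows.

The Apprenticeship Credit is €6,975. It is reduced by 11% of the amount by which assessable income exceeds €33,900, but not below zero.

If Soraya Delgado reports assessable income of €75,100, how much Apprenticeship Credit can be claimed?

Apprenticeship Credit: 11% of the €41,200 excess over €33,900 is €4,532; credit = €6,975 − €4,532 = €2,443.

€2,443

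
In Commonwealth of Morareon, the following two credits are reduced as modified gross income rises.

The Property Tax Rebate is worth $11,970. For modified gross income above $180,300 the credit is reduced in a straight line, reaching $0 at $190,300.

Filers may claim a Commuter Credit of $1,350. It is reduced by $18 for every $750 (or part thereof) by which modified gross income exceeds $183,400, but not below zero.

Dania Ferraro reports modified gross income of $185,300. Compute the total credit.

$7,281

Property Tax Rebate: $185,300 is $5,000 into a $10,000 phase-out range, leaving 5,000/10,000 of the credit: $11,970 × 5,000/10,000 = $5,985.
Commuter Credit: income exceeds $183,400 by $1,900, which is 3 full-or-partial $750 increments; reduction = 3 × $18 = $54, leaving $1,296.
Total: $5,985 + $1,296 = $7,281.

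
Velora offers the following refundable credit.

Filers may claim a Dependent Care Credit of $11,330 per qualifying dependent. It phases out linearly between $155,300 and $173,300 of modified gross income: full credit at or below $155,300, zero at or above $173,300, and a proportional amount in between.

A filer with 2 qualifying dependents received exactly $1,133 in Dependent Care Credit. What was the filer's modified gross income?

$172,400

Full credit = 2 × $11,330 = $22,660.
$1,133 is 1,133/22,660 of the full $22,660, so 21,527/22,660 of the $18,000 range has been used: income = $155,300 + $18,000 × 21,527/22,660 = $172,400.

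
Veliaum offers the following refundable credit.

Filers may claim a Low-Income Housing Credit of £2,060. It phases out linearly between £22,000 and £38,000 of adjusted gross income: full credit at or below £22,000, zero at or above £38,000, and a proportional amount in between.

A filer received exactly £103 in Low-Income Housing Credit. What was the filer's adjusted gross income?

£103 is 103/2,060 of the full £2,060, so 1,957/2,060 of the £16,000 range has been used: income = £22,000 + £16,000 × 1,957/2,060 = £37,200.

£37,200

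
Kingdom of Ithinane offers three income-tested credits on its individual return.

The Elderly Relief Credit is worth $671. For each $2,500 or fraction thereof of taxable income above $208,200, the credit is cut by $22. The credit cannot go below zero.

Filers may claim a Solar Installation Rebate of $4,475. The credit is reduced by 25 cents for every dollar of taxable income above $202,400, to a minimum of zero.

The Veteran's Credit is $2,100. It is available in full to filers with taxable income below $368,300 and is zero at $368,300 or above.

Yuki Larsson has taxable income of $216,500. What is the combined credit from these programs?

Elderly Relief Credit: income exceeds $208,200 by $8,300, which is 4 full-or-partial $2,500 increments; reduction = 4 × $22 = $88, leaving $583.
Solar Installation Rebate: 25% of the $14,100 excess over $202,400 is $3,525; credit = $4,475 − $3,525 = $950.
Veteran's Credit: $216,500 is below the $368,300 cutoff, so the full $2,100 applies.
Total: $583 + $950 + $2,100 = $3,633.

$3,633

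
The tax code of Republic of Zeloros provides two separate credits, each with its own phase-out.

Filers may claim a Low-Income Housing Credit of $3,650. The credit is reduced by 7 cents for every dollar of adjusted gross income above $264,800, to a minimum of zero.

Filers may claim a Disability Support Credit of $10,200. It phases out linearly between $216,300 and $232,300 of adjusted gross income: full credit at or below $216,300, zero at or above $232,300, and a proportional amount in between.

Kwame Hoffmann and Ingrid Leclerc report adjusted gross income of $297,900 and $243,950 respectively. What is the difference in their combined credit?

$2,317

Kwame ($297,900): Low-Income Housing Credit: 7% of the $33,100 excess over $264,800 is $2,317; credit = $3,650 − $2,317 = $1,333. Disability Support Credit: $297,900 is at or above $232,300, so the credit is $0. total $1,333 + $0 = $1,333
Ingrid ($243,950): Low-Income Housing Credit: $243,950 is at or below the $264,800 threshold, so the full $3,650 applies. Disability Support Credit: $243,950 is at or above $232,300, so the credit is $0. total $3,650 + $0 = $3,650
Difference: |$1,333 − $3,650| = $2,317.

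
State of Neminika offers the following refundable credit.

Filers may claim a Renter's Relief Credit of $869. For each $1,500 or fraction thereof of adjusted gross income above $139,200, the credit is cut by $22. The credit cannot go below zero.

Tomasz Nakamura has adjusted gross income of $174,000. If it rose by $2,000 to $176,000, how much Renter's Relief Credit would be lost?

At $174,000 — income exceeds $139,200 by $34,800, which is 24 full-or-partial $1,500 increments; reduction = 24 × $22 = $528, leaving $341.
At $176,000 — income exceeds $139,200 by $36,800, which is 25 full-or-partial $1,500 increments; reduction = 25 × $22 = $550, leaving $319.
Lost: $341 − $319 = $22.

$22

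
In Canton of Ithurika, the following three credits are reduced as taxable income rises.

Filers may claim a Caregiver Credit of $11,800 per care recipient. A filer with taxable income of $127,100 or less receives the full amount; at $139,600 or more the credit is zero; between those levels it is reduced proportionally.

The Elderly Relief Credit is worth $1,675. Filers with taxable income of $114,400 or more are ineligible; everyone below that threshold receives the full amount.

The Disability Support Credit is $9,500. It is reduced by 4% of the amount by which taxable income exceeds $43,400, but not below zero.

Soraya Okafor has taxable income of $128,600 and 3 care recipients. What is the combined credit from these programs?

Caregiver Credit: base = 3 × $11,800 = $35,400. $128,600 is $1,500 into a $12,500 phase-out range, leaving 11,000/12,500 of the credit: $35,400 × 11,000/12,500 = $31,152.
Elderly Relief Credit: $128,600 meets or exceeds the $114,400 cutoff, so the credit is $0.
Disability Support Credit: 4% of the $85,200 excess over $43,400 is $3,408; credit = $9,500 − $3,408 = $6,092.
Total: $31,152 + $0 + $6,092 = $37,244.

$37,244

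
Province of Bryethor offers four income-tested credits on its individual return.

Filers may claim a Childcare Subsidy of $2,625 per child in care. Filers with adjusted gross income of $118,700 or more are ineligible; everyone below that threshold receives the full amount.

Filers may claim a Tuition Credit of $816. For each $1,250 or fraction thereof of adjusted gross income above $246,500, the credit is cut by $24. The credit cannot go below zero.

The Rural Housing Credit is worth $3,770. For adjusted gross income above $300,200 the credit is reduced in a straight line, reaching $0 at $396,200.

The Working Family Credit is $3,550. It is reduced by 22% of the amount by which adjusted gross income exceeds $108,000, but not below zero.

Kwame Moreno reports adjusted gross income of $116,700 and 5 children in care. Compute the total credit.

Childcare Subsidy: base = 5 × $2,625 = $13,125. $116,700 is below the $118,700 cutoff, so the full $13,125 applies.
Tuition Credit: $116,700 is at or below the $246,500 threshold, so the full $816 applies.
Rural Housing Credit: $116,700 is at or below the $300,200 threshold, so the full $3,770 applies.
Working Family Credit: 22% of the $8,700 excess over $108,000 is $1,914; credit = $3,550 − $1,914 = $1,636.
Total: $13,125 + $816 + $3,770 + $1,636 = $19,347.

$19,347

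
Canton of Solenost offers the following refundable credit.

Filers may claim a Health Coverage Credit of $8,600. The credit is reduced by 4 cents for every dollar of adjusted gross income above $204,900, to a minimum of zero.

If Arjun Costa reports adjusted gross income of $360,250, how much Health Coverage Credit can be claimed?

Health Coverage Credit: 4% of the $155,350 excess over $204,900 is $6,214; credit = $8,600 − $6,214 = $2,386.

$2,386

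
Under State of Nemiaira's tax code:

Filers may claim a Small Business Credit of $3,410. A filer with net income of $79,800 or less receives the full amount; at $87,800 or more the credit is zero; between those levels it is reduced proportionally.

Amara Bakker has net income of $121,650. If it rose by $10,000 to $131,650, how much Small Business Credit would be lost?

$0

At $121,650 — $121,650 is at or above $87,800, so the credit is $0.
At $131,650 — $131,650 is at or above $87,800, so the credit is $0.
Lost: $0 − $0 = $0.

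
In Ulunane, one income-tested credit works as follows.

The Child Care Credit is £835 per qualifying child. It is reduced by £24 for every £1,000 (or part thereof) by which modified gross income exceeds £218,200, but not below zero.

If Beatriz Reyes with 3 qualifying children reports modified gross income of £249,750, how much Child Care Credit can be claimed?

Child Care Credit: base = 3 × £835 = £2,505. income exceeds £218,200 by £31,550, which is 32 full-or-partial £1,000 increments; reduction = 32 × £24 = £768, leaving £1,737.

£1,737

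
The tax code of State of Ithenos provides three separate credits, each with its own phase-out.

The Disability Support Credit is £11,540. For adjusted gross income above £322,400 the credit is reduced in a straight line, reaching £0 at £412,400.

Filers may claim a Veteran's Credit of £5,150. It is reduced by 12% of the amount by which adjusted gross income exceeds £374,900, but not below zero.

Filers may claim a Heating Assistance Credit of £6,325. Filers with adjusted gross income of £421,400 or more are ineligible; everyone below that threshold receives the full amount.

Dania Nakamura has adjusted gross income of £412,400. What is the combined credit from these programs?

£6,975

Disability Support Credit: £412,400 is at or above £412,400, so the credit is £0.
Veteran's Credit: 12% of the £37,500 excess over £374,900 is £4,500; credit = £5,150 − £4,500 = £650.
Heating Assistance Credit: £412,400 is below the £421,400 cutoff, so the full £6,325 applies.
Total: £0 + £650 + £6,325 = £6,975.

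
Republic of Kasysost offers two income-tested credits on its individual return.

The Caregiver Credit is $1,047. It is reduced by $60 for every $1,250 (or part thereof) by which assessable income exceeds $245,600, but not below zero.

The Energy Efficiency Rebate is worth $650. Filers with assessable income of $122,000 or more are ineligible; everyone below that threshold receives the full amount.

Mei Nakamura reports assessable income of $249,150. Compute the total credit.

Caregiver Credit: income exceeds $245,600 by $3,550, which is 3 full-or-partial $1,250 increments; reduction = 3 × $60 = $180, leaving $867.
Energy Efficiency Rebate: $249,150 meets or exceeds the $122,000 cutoff, so the credit is $0.
Total: $867 + $0 = $867.

$867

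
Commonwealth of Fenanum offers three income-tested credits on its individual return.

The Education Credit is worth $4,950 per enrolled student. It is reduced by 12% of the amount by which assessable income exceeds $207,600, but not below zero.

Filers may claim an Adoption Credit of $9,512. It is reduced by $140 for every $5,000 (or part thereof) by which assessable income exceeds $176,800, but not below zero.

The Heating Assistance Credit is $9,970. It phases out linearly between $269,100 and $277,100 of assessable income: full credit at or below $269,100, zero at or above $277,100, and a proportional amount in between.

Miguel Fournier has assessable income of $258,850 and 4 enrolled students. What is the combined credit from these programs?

$30,752

Education Credit: base = 4 × $4,950 = $19,800. 12% of the $51,250 excess over $207,600 is $6,150; credit = $19,800 − $6,150 = $13,650.
Adoption Credit: income exceeds $176,800 by $82,050, which is 17 full-or-partial $5,000 increments; reduction = 17 × $140 = $2,380, leaving $7,132.
Heating Assistance Credit: $258,850 is at or below the $269,100 threshold, so the full $9,970 applies.
Total: $13,650 + $7,132 + $9,970 = $30,752.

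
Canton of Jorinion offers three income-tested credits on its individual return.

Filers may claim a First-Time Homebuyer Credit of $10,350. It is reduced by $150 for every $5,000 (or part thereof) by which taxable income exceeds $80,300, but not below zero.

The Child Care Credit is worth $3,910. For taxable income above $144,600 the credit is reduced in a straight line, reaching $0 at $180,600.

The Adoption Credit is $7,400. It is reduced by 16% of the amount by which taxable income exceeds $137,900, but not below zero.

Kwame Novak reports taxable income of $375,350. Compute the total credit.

First-Time Homebuyer Credit: income exceeds $80,300 by $295,050, which is 60 full-or-partial $5,000 increments; reduction = 60 × $150 = $9,000, leaving $1,350.
Child Care Credit: $375,350 is at or above $180,600, so the credit is $0.
Adoption Credit: 16% of the $237,450 excess over $137,900 is $37,992 ≥ base, so the credit is $0.
Total: $1,350 + $0 + $0 = $1,350.

$1,350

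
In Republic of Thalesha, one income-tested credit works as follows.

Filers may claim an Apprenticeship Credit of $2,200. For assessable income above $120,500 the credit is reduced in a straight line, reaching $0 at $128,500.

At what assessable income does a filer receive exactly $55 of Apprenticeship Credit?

$128,300

$55 is 55/2,200 of the full $2,200, so 2,145/2,200 of the $8,000 range has been used: income = $120,500 + $8,000 × 2,145/2,200 = $128,300.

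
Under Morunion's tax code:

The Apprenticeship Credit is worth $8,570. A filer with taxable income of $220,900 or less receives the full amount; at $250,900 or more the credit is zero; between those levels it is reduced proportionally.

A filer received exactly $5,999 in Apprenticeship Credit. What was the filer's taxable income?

$5,999 is 5,999/8,570 of the full $8,570, so 2,571/8,570 of the $30,000 range has been used: income = $220,900 + $30,000 × 2,571/8,570 = $229,900.

$229,900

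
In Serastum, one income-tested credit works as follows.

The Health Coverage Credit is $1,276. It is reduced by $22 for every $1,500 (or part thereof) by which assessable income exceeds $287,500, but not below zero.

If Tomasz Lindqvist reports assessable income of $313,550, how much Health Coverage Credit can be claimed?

Health Coverage Credit: income exceeds $287,500 by $26,050, which is 18 full-or-partial $1,500 increments; reduction = 18 × $22 = $396, leaving $880.

$880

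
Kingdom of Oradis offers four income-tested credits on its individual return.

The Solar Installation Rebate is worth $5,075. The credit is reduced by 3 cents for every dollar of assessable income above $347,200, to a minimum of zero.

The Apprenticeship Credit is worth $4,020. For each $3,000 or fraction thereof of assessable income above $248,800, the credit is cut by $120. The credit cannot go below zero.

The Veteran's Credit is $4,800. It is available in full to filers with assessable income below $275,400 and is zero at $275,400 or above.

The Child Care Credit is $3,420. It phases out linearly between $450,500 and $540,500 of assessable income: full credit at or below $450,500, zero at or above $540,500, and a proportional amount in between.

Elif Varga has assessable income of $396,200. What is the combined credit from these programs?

$7,025

Solar Installation Rebate: 3% of the $49,000 excess over $347,200 is $1,470; credit = $5,075 − $1,470 = $3,605.
Apprenticeship Credit: income exceeds $248,800 by $147,400 → 50 increments × $120 = $6,000 ≥ base, so the credit is $0.
Veteran's Credit: $396,200 meets or exceeds the $275,400 cutoff, so the credit is $0.
Child Care Credit: $396,200 is at or below the $450,500 threshold, so the full $3,420 applies.
Total: $3,605 + $0 + $0 + $3,420 = $7,025.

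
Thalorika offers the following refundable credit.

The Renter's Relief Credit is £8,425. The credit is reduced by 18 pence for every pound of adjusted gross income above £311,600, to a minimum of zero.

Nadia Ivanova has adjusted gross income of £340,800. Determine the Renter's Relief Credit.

£3,169

Renter's Relief Credit: 18% of the £29,200 excess over £311,600 is £5,256; credit = £8,425 − £5,256 = £3,169.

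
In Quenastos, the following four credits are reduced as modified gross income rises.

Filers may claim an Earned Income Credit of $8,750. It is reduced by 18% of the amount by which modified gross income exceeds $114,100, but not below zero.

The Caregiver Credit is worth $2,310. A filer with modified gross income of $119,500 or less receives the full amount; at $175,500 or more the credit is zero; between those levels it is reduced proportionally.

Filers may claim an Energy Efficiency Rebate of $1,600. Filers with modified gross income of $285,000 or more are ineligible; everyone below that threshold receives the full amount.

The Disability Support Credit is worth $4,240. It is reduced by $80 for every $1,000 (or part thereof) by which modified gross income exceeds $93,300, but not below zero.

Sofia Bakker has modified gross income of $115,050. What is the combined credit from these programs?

Earned Income Credit: 18% of the $950 excess over $114,100 is $171; credit = $8,750 − $171 = $8,579.
Caregiver Credit: $115,050 is at or below the $119,500 threshold, so the full $2,310 applies.
Energy Efficiency Rebate: $115,050 is below the $285,000 cutoff, so the full $1,600 applies.
Disability Support Credit: income exceeds $93,300 by $21,750, which is 22 full-or-partial $1,000 increments; reduction = 22 × $80 = $1,760, leaving $2,480.
Total: $8,579 + $2,310 + $1,600 + $2,480 = $14,969.

$14,969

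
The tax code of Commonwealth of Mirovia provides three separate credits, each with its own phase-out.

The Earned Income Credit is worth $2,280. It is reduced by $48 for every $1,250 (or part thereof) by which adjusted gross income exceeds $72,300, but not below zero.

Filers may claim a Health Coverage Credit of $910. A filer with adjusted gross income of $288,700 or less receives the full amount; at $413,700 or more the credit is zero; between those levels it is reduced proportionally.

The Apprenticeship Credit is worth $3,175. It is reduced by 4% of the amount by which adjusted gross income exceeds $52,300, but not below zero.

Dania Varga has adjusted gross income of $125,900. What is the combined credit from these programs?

$1,357

Earned Income Credit: income exceeds $72,300 by $53,600, which is 43 full-or-partial $1,250 increments; reduction = 43 × $48 = $2,064, leaving $216.
Health Coverage Credit: $125,900 is at or below the $288,700 threshold, so the full $910 applies.
Apprenticeship Credit: 4% of the $73,600 excess over $52,300 is $2,944; credit = $3,175 − $2,944 = $231.
Total: $216 + $910 + $231 = $1,357.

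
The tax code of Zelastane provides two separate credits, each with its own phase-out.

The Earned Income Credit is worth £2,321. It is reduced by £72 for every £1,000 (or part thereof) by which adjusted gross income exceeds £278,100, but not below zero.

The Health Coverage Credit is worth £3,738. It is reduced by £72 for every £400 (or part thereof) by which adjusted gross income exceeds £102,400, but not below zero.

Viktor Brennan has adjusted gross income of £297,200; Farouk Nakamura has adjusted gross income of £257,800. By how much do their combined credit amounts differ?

£1,440

Viktor (£297,200): Earned Income Credit: income exceeds £278,100 by £19,100, which is 20 full-or-partial £1,000 increments; reduction = 20 × £72 = £1,440, leaving £881. Health Coverage Credit: income exceeds £102,400 by £194,800 → 487 increments × £72 = £35,064 ≥ base, so the credit is £0. total £881 + £0 = £881
Farouk (£257,800): Earned Income Credit: £257,800 is at or below the £278,100 threshold, so the full £2,321 applies. Health Coverage Credit: income exceeds £102,400 by £155,400 → 389 increments × £72 = £28,008 ≥ base, so the credit is £0. total £2,321 + £0 = £2,321
Difference: |£881 − £2,321| = £1,440.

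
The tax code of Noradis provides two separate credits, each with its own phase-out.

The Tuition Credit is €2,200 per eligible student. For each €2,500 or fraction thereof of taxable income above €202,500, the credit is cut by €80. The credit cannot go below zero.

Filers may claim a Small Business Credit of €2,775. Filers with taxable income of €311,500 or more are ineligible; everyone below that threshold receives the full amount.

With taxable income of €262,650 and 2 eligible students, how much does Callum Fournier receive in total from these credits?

Tuition Credit: base = 2 × €2,200 = €4,400. income exceeds €202,500 by €60,150, which is 25 full-or-partial €2,500 increments; reduction = 25 × €80 = €2,000, leaving €2,400.
Small Business Credit: €262,650 is below the €311,500 cutoff, so the full €2,775 applies.
Total: €2,400 + €2,775 = €5,175.

€5,175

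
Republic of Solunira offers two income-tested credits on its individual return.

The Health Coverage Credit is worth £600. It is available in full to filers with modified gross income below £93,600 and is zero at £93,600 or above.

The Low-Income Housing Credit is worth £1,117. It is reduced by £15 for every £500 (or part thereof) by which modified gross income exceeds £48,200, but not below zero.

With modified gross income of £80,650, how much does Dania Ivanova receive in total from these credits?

£742

Health Coverage Credit: £80,650 is below the £93,600 cutoff, so the full £600 applies.
Low-Income Housing Credit: income exceeds £48,200 by £32,450, which is 65 full-or-partial £500 increments; reduction = 65 × £15 = £975, leaving £142.
Total: £600 + £142 = £742.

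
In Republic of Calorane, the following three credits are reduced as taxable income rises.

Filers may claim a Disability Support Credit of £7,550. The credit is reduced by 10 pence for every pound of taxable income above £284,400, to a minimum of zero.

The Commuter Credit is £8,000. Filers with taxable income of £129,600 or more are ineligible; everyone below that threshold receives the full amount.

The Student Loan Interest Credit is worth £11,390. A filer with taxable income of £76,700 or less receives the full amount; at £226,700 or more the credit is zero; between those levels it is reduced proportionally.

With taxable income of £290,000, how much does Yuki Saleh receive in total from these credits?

£6,990

Disability Support Credit: 10% of the £5,600 excess over £284,400 is £560; credit = £7,550 − £560 = £6,990.
Commuter Credit: £290,000 meets or exceeds the £129,600 cutoff, so the credit is £0.
Student Loan Interest Credit: £290,000 is at or above £226,700, so the credit is £0.
Total: £6,990 + £0 + £0 = £6,990.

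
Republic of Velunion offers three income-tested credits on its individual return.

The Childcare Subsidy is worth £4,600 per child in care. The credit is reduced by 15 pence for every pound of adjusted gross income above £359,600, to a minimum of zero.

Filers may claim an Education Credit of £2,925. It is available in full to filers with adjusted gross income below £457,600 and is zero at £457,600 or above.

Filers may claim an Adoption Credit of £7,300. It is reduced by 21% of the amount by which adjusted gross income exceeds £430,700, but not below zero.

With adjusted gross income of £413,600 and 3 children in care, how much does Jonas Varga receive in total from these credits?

Childcare Subsidy: base = 3 × £4,600 = £13,800. 15% of the £54,000 excess over £359,600 is £8,100; credit = £13,800 − £8,100 = £5,700.
Education Credit: £413,600 is below the £457,600 cutoff, so the full £2,925 applies.
Adoption Credit: £413,600 is at or below the £430,700 threshold, so the full £7,300 applies.
Total: £5,700 + £2,925 + £7,300 = £15,925.

£15,925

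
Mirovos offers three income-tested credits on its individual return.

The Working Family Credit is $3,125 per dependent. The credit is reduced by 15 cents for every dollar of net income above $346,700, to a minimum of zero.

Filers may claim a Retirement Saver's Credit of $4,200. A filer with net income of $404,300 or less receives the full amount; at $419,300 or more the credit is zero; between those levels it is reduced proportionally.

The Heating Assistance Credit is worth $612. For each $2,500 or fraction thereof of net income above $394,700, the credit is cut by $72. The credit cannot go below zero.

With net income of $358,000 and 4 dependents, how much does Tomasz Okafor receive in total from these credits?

$15,617

Working Family Credit: base = 4 × $3,125 = $12,500. 15% of the $11,300 excess over $346,700 is $1,695; credit = $12,500 − $1,695 = $10,805.
Retirement Saver's Credit: $358,000 is at or below the $404,300 threshold, so the full $4,200 applies.
Heating Assistance Credit: $358,000 is at or below the $394,700 threshold, so the full $612 applies.
Total: $10,805 + $4,200 + $612 = $15,617.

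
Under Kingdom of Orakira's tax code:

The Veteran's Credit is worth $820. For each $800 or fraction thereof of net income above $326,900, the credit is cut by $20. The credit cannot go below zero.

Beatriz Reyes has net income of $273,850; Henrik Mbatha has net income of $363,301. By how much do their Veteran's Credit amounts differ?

$820

Beatriz ($273,850): Veteran's Credit: $273,850 is at or below the $326,900 threshold, so the full $820 applies.
Henrik ($363,301): Veteran's Credit: income exceeds $326,900 by $36,401 → 46 increments × $20 = $920 ≥ base, so the credit is $0.
Difference: |$820 − $0| = $820.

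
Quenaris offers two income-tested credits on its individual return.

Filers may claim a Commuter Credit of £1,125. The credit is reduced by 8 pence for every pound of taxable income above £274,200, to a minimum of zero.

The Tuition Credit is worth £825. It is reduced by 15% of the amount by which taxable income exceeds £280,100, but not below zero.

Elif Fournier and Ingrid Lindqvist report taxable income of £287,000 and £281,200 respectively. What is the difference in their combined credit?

£1,124

Elif (£287,000): Commuter Credit: 8% of the £12,800 excess over £274,200 is £1,024; credit = £1,125 − £1,024 = £101. Tuition Credit: 15% of the £6,900 excess over £280,100 is £1,035 ≥ base, so the credit is £0. total £101 + £0 = £101
Ingrid (£281,200): Commuter Credit: 8% of the £7,000 excess over £274,200 is £560; credit = £1,125 − £560 = £565. Tuition Credit: 15% of the £1,100 excess over £280,100 is £165; credit = £825 − £165 = £660. total £565 + £660 = £1,225
Difference: |£101 − £1,225| = £1,124.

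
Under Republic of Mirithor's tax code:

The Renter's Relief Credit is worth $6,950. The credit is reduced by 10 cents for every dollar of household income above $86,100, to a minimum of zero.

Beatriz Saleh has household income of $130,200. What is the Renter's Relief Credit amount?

$2,540

Renter's Relief Credit: 10% of the $44,100 excess over $86,100 is $4,410; credit = $6,950 − $4,410 = $2,540.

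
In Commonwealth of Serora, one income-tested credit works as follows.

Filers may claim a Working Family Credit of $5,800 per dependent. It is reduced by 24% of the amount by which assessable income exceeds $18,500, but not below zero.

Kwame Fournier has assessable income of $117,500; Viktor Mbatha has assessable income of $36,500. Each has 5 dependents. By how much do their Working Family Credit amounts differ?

Kwame ($117,500): Working Family Credit: base = 5 × $5,800 = $29,000. 24% of the $99,000 excess over $18,500 is $23,760; credit = $29,000 − $23,760 = $5,240.
Viktor ($36,500): Working Family Credit: base = 5 × $5,800 = $29,000. 24% of the $18,000 excess over $18,500 is $4,320; credit = $29,000 − $4,320 = $24,680.
Difference: |$5,240 − $24,680| = $19,440.

$19,440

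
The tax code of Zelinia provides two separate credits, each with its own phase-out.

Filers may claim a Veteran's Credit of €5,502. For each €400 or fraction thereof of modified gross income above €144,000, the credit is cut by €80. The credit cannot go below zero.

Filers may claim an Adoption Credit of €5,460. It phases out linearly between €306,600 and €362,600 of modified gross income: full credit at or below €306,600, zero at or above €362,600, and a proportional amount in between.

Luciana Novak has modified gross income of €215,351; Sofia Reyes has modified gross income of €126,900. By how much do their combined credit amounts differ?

€5,502

Luciana (€215,351): Veteran's Credit: income exceeds €144,000 by €71,351 → 179 increments × €80 = €14,320 ≥ base, so the credit is €0. Adoption Credit: €215,351 is at or below the €306,600 threshold, so the full €5,460 applies. total €0 + €5,460 = €5,460
Sofia (€126,900): Veteran's Credit: €126,900 is at or below the €144,000 threshold, so the full €5,502 applies. Adoption Credit: €126,900 is at or below the €306,600 threshold, so the full €5,460 applies. total €5,502 + €5,460 = €10,962
Difference: |€5,460 − €10,962| = €5,502.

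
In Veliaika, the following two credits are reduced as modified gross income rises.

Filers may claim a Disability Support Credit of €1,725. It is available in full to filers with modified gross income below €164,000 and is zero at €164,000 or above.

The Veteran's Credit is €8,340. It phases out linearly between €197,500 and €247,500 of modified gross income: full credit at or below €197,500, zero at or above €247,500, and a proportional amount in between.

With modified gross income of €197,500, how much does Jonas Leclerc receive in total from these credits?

€8,340

Disability Support Credit: €197,500 meets or exceeds the €164,000 cutoff, so the credit is €0.
Veteran's Credit: €197,500 is at or below the €197,500 threshold, so the full €8,340 applies.
Total: €0 + €8,340 = €8,340.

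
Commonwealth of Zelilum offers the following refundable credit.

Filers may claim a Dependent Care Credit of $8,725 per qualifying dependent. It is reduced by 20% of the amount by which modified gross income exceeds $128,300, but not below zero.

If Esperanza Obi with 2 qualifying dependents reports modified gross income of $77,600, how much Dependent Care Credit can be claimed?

Dependent Care Credit: base = 2 × $8,725 = $17,450. $77,600 is at or below the $128,300 threshold, so the full $17,450 applies.

$17,450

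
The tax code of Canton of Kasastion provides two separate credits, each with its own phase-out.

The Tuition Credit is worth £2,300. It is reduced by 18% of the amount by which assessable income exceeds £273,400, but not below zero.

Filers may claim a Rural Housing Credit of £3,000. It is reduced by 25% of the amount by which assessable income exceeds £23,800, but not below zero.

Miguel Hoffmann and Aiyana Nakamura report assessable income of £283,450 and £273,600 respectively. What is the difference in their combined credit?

£1,773

Miguel (£283,450): Tuition Credit: 18% of the £10,050 excess over £273,400 is £1,809; credit = £2,300 − £1,809 = £491. Rural Housing Credit: 25% of the £259,650 excess over £23,800 is £64,912.50 ≥ base, so the credit is £0. total £491 + £0 = £491
Aiyana (£273,600): Tuition Credit: 18% of the £200 excess over £273,400 is £36; credit = £2,300 − £36 = £2,264. Rural Housing Credit: 25% of the £249,800 excess over £23,800 is £62,450 ≥ base, so the credit is £0. total £2,264 + £0 = £2,264
Difference: |£491 − £2,264| = £1,773.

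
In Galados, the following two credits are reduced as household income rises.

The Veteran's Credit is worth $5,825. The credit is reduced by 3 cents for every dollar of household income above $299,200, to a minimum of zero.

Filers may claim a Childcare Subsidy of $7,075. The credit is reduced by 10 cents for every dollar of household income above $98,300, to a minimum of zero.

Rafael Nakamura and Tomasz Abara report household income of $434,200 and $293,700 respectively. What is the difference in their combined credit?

$4,050

Rafael ($434,200): Veteran's Credit: 3% of the $135,000 excess over $299,200 is $4,050; credit = $5,825 − $4,050 = $1,775. Childcare Subsidy: 10% of the $335,900 excess over $98,300 is $33,590 ≥ base, so the credit is $0. total $1,775 + $0 = $1,775
Tomasz ($293,700): Veteran's Credit: $293,700 is at or below the $299,200 threshold, so the full $5,825 applies. Childcare Subsidy: 10% of the $195,400 excess over $98,300 is $19,540 ≥ base, so the credit is $0. total $5,825 + $0 = $5,825
Difference: |$1,775 − $5,825| = $4,050.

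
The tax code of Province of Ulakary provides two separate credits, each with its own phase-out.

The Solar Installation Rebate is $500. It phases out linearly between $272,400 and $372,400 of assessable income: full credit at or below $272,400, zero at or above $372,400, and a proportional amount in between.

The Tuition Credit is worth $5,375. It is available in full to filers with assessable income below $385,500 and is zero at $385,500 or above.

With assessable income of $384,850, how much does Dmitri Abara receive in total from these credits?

$5,375

Solar Installation Rebate: $384,850 is at or above $372,400, so the credit is $0.
Tuition Credit: $384,850 is below the $385,500 cutoff, so the full $5,375 applies.
Total: $0 + $5,375 = $5,375.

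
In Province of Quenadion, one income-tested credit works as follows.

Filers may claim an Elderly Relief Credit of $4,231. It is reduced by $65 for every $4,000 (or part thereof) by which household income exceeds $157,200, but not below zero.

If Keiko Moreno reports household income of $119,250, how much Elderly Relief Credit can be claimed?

Elderly Relief Credit: $119,250 is at or below the $157,200 threshold, so the full $4,231 applies.

$4,231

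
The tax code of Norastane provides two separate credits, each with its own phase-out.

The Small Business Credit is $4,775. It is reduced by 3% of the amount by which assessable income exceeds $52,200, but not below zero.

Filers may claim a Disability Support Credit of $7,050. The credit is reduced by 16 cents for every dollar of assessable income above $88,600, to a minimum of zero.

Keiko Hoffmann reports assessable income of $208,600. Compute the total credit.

$83

Small Business Credit: 3% of the $156,400 excess over $52,200 is $4,692; credit = $4,775 − $4,692 = $83.
Disability Support Credit: 16% of the $120,000 excess over $88,600 is $19,200 ≥ base, so the credit is $0.
Total: $83 + $0 = $83.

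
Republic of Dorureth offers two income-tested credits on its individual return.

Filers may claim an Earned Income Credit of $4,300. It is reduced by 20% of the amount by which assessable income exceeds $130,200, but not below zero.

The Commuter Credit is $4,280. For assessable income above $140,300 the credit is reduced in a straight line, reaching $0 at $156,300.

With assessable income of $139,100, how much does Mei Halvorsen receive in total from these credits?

$6,800

Earned Income Credit: 20% of the $8,900 excess over $130,200 is $1,780; credit = $4,300 − $1,780 = $2,520.
Commuter Credit: $139,100 is at or below the $140,300 threshold, so the full $4,280 applies.
Total: $2,520 + $4,280 = $6,800.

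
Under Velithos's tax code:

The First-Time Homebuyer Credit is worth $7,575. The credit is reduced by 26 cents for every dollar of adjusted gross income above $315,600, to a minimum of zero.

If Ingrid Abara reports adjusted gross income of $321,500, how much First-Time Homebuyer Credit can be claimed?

First-Time Homebuyer Credit: 26% of the $5,900 excess over $315,600 is $1,534; credit = $7,575 − $1,534 = $6,041.

$6,041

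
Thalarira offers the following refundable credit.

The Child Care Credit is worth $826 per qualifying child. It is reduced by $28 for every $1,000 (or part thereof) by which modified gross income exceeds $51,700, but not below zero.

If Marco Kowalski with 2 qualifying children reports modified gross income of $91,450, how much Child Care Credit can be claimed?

Child Care Credit: base = 2 × $826 = $1,652. income exceeds $51,700 by $39,750, which is 40 full-or-partial $1,000 increments; reduction = 40 × $28 = $1,120, leaving $532.

$532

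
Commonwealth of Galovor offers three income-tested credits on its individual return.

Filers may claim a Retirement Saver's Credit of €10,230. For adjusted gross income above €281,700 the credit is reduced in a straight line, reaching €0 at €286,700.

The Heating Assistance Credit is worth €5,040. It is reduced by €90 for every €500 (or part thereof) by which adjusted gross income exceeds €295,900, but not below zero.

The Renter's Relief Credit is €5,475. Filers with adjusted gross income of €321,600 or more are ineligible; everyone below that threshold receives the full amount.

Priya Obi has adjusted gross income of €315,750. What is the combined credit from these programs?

Retirement Saver's Credit: €315,750 is at or above €286,700, so the credit is €0.
Heating Assistance Credit: income exceeds €295,900 by €19,850, which is 40 full-or-partial €500 increments; reduction = 40 × €90 = €3,600, leaving €1,440.
Renter's Relief Credit: €315,750 is below the €321,600 cutoff, so the full €5,475 applies.
Total: €0 + €1,440 + €5,475 = €6,915.

€6,915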